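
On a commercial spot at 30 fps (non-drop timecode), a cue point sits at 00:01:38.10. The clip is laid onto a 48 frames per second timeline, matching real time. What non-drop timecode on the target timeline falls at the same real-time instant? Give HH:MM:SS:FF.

00:01:38:16

Source frame index: (0×3600 + 1×60 + 38) × 30 + 10 = 2950.
Real time: 2950 / (30) = 295/3 s.
Target frame: (295/3) × (48) = 4720.
At 48 labels/s: frame 4720 → 00:01:38:16.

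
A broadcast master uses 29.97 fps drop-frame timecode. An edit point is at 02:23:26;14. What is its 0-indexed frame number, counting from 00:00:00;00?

257936

Complete 10-minute blocks: 14, each 17982 frames → 251748.
Remaining 3 whole minutes in the current block: 1800 + 2 × 1798 = 5396 frames.
Within the current minute: 26 × 30 + 14 − 2 = 792 (labels ;00/;01 skipped at this minute). Total = 251748 + 5396 + 792 = 257936.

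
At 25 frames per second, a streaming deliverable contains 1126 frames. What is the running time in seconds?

Running time = 1126 / (25) = 45.04 s.

45.04 seconds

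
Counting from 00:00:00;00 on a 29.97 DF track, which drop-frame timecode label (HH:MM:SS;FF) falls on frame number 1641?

00:00:54;21

Each 10-minute DF block holds 10 × 60 × 30 − 9 × 2 = 17982 frames. 1641 ÷ 17982 → 0 full blocks, remainder 1641.
Within the partial block the first minute is 1800 frames and each further minute 1798, so 0 further minute boundaries passed. Total skipped labels = 18 × 0 + 2 × 0 = 0.
Non-drop label index = 1641 + 0 = 1641; at 30 labels/s that is 00:00:54:21, i.e. DF 00:00:54;21.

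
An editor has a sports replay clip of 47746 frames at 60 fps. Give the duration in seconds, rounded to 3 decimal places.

Running time = 47746 × 1/60 = 23873/30 s ≈ 795.767 s.

795.767 seconds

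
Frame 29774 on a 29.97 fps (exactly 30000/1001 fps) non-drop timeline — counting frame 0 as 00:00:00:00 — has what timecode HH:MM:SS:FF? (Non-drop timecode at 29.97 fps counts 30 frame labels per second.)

29774 ÷ 30 = 992 full seconds, remainder 14 frames.
992 s = 0 h 16 min 32 s.
Timecode: 00:16:32:14.

00:16:32:14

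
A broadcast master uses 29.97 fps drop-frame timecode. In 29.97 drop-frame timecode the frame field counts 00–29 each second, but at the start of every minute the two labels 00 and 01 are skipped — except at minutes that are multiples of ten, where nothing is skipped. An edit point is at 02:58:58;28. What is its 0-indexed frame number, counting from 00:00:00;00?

As if non-drop at 30 labels/s: (2 × 3600 + 58 × 60 + 58) × 30 + 28 = 322168.
Minute boundaries passed: 178; those not divisible by 10: 178 − 17 = 161; dropped labels = 2 × 161 = 322.
Actual frame index = 322168 − 322 = 321846.

321846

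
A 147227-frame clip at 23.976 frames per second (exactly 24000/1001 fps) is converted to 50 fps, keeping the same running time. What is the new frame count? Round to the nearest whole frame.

307030 frames

Frames at target rate = 147227 × (50) / (24000/1001) = 147374227/480 ≈ 307029.640.
Nearest whole frame: 307030.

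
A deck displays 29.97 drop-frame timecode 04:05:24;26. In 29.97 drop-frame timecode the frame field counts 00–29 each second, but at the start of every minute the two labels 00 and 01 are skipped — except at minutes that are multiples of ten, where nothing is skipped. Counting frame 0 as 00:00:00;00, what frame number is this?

Complete 10-minute blocks: 24, each 17982 frames → 431568.
Remaining 5 whole minutes in the current block: 1800 + 4 × 1798 = 8992 frames.
Within the current minute: 24 × 30 + 26 − 2 = 744 (labels ;00/;01 skipped at this minute). Total = 431568 + 8992 + 744 = 441304.

441304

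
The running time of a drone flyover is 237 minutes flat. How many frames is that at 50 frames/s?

237 min = 14220 s.
Frames = 14220 × 50 = 711000.

711000 frames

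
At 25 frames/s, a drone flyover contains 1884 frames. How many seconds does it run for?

75.36 seconds

Running time = 1884 / (25) = 75.36 s.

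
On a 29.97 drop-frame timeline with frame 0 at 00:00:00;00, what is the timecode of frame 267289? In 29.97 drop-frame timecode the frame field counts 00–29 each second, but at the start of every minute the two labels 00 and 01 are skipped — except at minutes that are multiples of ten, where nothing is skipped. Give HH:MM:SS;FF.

02:28:38;17

Each 10-minute DF block holds 10 × 60 × 30 − 9 × 2 = 17982 frames. 267289 ÷ 17982 → 14 full blocks, remainder 15541.
Within the partial block the first minute is 1800 frames and each further minute 1798, so 8 further minute boundaries passed. Total skipped labels = 18 × 14 + 2 × 8 = 268.
Non-drop label index = 267289 + 268 = 267557; at 30 labels/s that is 02:28:38:17, i.e. DF 02:28:38;17.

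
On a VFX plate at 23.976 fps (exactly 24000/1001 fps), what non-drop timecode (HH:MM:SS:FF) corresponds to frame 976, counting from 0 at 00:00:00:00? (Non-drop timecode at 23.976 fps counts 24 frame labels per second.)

00:00:40:16

976 ÷ 24 = 40 full seconds, remainder 16 frames.
40 s = 0 h 0 min 40 s.
Timecode: 00:00:40:16.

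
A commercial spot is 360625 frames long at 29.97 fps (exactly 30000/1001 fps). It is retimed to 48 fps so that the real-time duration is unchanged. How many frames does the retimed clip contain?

Target frames = source frames × (target rate / source rate) = 360625 × (48)/(30000/1001) = 360625 × 1001/625 = 577577.

577577 frames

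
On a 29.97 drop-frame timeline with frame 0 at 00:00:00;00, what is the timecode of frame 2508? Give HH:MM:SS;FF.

Each 10-minute DF block holds 10 × 60 × 30 − 9 × 2 = 17982 frames. 2508 ÷ 17982 → 0 full blocks, remainder 2508.
Within the partial block the first minute is 1800 frames and each further minute 1798, so 1 further minute boundary passed. Total skipped labels = 18 × 0 + 2 × 1 = 2.
Non-drop label index = 2508 + 2 = 2510; at 30 labels/s that is 00:01:23:20, i.e. DF 00:01:23;20.

00:01:23;20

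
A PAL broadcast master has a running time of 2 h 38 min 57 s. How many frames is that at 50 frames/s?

2 h 38 min 57 s = 9537 s.
Frames = 9537 × 50 = 476850.

476850 frames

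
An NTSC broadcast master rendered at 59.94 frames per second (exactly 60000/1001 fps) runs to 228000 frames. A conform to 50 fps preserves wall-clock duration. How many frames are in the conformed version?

Target frames = source frames × (target rate / source rate) = 228000 × (50)/(60000/1001) = 228000 × 1001/1200 = 190190.

190190 frames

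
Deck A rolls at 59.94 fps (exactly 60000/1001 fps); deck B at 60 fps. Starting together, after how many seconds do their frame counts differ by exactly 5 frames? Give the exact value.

1001/12 seconds

The gap grows by |60 − 60000/1001| = 60/1001 frames per second.
Time for a 5-frame gap: 5 ÷ (60/1001) = 1001/12 s.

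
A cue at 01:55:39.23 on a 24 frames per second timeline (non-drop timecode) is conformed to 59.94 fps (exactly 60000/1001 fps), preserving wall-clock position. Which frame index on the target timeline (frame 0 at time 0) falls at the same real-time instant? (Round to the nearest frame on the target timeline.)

frame 415982

Source frame index: (1×3600 + 55×60 + 39) × 24 + 23 = 166559.
Real time: 166559 / (24) = 166559/24 s.
Target frame: (166559/24) × (60000/1001) = 416397500/1001 ≈ 415981.518 → 415982.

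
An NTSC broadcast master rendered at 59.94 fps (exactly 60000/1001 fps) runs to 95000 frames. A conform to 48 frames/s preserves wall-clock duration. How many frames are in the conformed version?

Target frames = source frames × (target rate / source rate) = 95000 × (48)/(60000/1001) = 95000 × 1001/1250 = 76076.

76076 frames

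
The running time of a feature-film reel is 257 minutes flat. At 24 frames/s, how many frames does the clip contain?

370080 frames

257 min = 15420 s.
Frames = 15420 × 24 = 370080.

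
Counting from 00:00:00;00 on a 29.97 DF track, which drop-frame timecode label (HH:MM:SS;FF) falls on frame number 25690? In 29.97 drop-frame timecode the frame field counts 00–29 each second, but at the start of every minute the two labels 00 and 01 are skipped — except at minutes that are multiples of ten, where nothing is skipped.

Ten DF minutes hold 17982 frames, so frame 25690 lies in block 1 (frames 17982–35963) with 7708 frames into that block.
The block's first minute is 1800 frames and the rest 1798 each; 7708 frames reaches minute 4, so 1 × 18 + 4 × 2 = 26 labels have been skipped so far.
Adding those back, label number 25690 + 26 = 25716 at 30 labels/s is 857 s + 6 f = 0 h 14 min 17 s frame 6, i.e. 00:14:17;06.

00:14:17;06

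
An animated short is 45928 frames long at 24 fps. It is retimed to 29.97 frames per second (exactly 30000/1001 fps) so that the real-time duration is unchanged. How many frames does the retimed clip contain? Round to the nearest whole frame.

Frames at target rate = 45928 × (30000/1001) / (24) = 57410000/1001 ≈ 57352.647.
Nearest whole frame: 57353.

57353 frames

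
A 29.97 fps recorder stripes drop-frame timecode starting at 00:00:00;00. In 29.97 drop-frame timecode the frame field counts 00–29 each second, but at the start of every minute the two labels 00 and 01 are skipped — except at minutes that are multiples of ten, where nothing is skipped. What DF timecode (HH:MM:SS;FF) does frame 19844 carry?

Ten DF minutes hold 17982 frames, so frame 19844 lies in block 1 (frames 17982–35963) with 1862 frames into that block.
The block's first minute is 1800 frames and the rest 1798 each; 1862 frames reaches minute 1, so 1 × 18 + 1 × 2 = 20 labels have been skipped so far.
Adding those back, label number 19844 + 20 = 19864 at 30 labels/s is 662 s + 4 f = 0 h 11 min 2 s frame 4, i.e. 00:11:02;04.

00:11:02;04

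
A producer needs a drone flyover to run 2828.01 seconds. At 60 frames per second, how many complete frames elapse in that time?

Frames = 2828.01 × 60 = 848403/5 ≈ 169680.6000.
Complete frames: 169680.

169680 frames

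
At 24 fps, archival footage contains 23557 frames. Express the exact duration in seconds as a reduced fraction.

23557/24 seconds

Running time = 23557 ÷ (24) = 23557 × 1/24 = 23557/24 s.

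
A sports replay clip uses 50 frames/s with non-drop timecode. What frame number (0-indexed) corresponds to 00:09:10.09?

frame 27509

Total seconds to the label: (0 × 3600 + 9 × 60 + 10) = 550.
Frame index = 550 × 50 + 9 = 27509.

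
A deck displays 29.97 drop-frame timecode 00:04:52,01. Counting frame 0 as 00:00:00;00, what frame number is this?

Complete 10-minute blocks: 0, each 17982 frames → 0.
Remaining 4 whole minutes in the current block: 1800 + 3 × 1798 = 7194 frames.
Within the current minute: 52 × 30 + 1 − 2 = 1559 (labels ;00/;01 skipped at this minute). Total = 0 + 7194 + 1559 = 8753.

8753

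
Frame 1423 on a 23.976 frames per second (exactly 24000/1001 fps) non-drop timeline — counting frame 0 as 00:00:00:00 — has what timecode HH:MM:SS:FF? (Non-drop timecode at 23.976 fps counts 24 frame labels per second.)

00:00:59:07

1423 ÷ 24 = 59 full seconds, remainder 7 frames.
59 s = 0 h 0 min 59 s.
Timecode: 00:00:59:07.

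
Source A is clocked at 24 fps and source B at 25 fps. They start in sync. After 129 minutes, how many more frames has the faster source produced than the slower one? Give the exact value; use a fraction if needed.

129 min = 7740 s.
A emits 24 × 7740 = 185760 frames; B emits 25 × 7740 = 193500.
Difference = 7740 frames; B is ahead of A.

7740 frames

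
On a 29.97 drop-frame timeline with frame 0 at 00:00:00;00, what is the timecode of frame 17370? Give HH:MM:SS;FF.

Each 10-minute DF block holds 10 × 60 × 30 − 9 × 2 = 17982 frames. 17370 ÷ 17982 → 0 full blocks, remainder 17370.
Within the partial block the first minute is 1800 frames and each further minute 1798, so 9 further minute boundaries passed. Total skipped labels = 18 × 0 + 2 × 9 = 18.
Non-drop label index = 17370 + 18 = 17388; at 30 labels/s that is 00:09:39:18, i.e. DF 00:09:39;18.

00:09:39;18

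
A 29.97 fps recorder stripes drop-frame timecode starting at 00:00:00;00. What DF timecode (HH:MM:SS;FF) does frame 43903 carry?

00:24:24;27

Ten DF minutes hold 17982 frames, so frame 43903 lies in block 2 (frames 35964–53945) with 7939 frames into that block.
The block's first minute is 1800 frames and the rest 1798 each; 7939 frames reaches minute 4, so 2 × 18 + 4 × 2 = 44 labels have been skipped so far.
Adding those back, label number 43903 + 44 = 43947 at 30 labels/s is 1464 s + 27 f = 0 h 24 min 24 s frame 27, i.e. 00:24:24;27.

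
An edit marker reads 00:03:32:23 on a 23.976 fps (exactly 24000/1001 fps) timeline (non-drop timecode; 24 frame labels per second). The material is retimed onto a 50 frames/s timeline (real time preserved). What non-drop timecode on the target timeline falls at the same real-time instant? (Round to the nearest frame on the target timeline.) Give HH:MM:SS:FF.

Source frame index: (0×3600 + 3×60 + 32) × 24 + 23 = 5111.
Real time: 5111 / (24000/1001) = 5116111/24000 s.
Target frame: (5116111/24000) × (50) = 5116111/480 ≈ 10658.565 → 10659.
At 50 labels/s: frame 10659 → 00:03:33:09.

00:03:33:09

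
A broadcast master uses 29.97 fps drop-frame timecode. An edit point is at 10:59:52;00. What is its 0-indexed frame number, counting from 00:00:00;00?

1186572

As if non-drop at 30 labels/s: (10 × 3600 + 59 × 60 + 52) × 30 + 0 = 1187760.
Minute boundaries passed: 659; those not divisible by 10: 659 − 65 = 594; dropped labels = 2 × 594 = 1188.
Actual frame index = 1187760 − 1188 = 1186572.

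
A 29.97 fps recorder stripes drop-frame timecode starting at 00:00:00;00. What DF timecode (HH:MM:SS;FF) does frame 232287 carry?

02:09:10;21

Ten DF minutes hold 17982 frames, so frame 232287 lies in block 12 (frames 215784–233765) with 16503 frames into that block.
The block's first minute is 1800 frames and the rest 1798 each; 16503 frames reaches minute 9, so 12 × 18 + 9 × 2 = 234 labels have been skipped so far.
Adding those back, label number 232287 + 234 = 232521 at 30 labels/s is 7750 s + 21 f = 2 h 9 min 10 s frame 21, i.e. 02:09:10;21.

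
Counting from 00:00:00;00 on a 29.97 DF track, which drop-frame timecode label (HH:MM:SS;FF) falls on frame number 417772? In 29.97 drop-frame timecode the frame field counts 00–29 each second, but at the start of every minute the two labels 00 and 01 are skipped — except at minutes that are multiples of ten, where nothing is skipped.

Ten DF minutes hold 17982 frames, so frame 417772 lies in block 23 (frames 413586–431567) with 4186 frames into that block.
The block's first minute is 1800 frames and the rest 1798 each; 4186 frames reaches minute 2, so 23 × 18 + 2 × 2 = 418 labels have been skipped so far.
Adding those back, label number 417772 + 418 = 418190 at 30 labels/s is 13939 s + 20 f = 3 h 52 min 19 s frame 20, i.e. 03:52:19;20.

03:52:19;20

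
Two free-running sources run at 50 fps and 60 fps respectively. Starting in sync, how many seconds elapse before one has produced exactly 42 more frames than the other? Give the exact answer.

4.2 seconds

The gap grows by |60 − 50| = 10 frames per second.
Time for a 42-frame gap: 42 ÷ (10) = 4.2 s.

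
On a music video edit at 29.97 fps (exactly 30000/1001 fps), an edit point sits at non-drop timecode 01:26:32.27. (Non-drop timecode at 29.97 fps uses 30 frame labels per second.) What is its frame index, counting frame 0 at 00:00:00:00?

frame 155787

Total seconds to the label: (1 × 3600 + 26 × 60 + 32) = 5192.
Frame index = 5192 × 30 + 27 = 155787.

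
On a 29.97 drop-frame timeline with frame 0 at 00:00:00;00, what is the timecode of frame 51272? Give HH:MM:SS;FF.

00:28:30;24

Ten DF minutes hold 17982 frames, so frame 51272 lies in block 2 (frames 35964–53945) with 15308 frames into that block.
The block's first minute is 1800 frames and the rest 1798 each; 15308 frames reaches minute 8, so 2 × 18 + 8 × 2 = 52 labels have been skipped so far.
Adding those back, label number 51272 + 52 = 51324 at 30 labels/s is 1710 s + 24 f = 0 h 28 min 30 s frame 24, i.e. 00:28:30;24.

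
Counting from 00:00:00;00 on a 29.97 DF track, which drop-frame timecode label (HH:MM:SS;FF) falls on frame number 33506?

00:18:38;00

Each 10-minute DF block holds 10 × 60 × 30 − 9 × 2 = 17982 frames. 33506 ÷ 17982 → 1 full block, remainder 15524.
Within the partial block the first minute is 1800 frames and each further minute 1798, so 8 further minute boundaries passed. Total skipped labels = 18 × 1 + 2 × 8 = 34.
Non-drop label index = 33506 + 34 = 33540; at 30 labels/s that is 00:18:38:00, i.e. DF 00:18:38;00.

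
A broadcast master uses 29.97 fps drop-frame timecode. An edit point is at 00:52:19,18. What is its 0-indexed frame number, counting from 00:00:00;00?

As if non-drop at 30 labels/s: (0 × 3600 + 52 × 60 + 19) × 30 + 18 = 94188.
Minute boundaries passed: 52; those not divisible by 10: 52 − 5 = 47; dropped labels = 2 × 47 = 94.
Actual frame index = 94188 − 94 = 94094.

94094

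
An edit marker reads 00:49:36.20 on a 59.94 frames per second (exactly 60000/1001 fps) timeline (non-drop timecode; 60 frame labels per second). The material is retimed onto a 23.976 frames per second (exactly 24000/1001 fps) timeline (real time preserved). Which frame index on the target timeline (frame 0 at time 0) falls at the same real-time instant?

frame 71432

Source frame index: (0×3600 + 49×60 + 36) × 60 + 20 = 178580.
Real time: 178580 / (60000/1001) = 8937929/3000 s.
Target frame: (8937929/3000) × (24000/1001) = 71432.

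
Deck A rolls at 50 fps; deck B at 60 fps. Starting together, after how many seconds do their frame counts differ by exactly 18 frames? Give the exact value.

1.8 seconds

The gap grows by |60 − 50| = 10 frames per second.
Time for a 18-frame gap: 18 ÷ (10) = 1.8 s.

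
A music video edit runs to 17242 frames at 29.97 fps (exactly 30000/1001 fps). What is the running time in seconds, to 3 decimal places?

Running time = 17242 × 1001/30000 = 8629621/15000 s ≈ 575.308 s.

575.308 seconds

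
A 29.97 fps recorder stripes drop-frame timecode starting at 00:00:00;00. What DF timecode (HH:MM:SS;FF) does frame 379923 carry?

Ten DF minutes hold 17982 frames, so frame 379923 lies in block 21 (frames 377622–395603) with 2301 frames into that block.
The block's first minute is 1800 frames and the rest 1798 each; 2301 frames reaches minute 1, so 21 × 18 + 1 × 2 = 380 labels have been skipped so far.
Adding those back, label number 379923 + 380 = 380303 at 30 labels/s is 12676 s + 23 f = 3 h 31 min 16 s frame 23, i.e. 03:31:16;23.

03:31:16;23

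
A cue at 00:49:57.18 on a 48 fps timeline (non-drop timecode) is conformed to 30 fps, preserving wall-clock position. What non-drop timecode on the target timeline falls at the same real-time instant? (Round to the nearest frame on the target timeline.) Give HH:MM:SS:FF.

00:49:57:11

Source frame index: (0×3600 + 49×60 + 57) × 48 + 18 = 143874.
Real time: 143874 / (48) = 23979/8 s.
Target frame: (23979/8) × (30) = 359685/4 ≈ 89921.250 → 89921.
At 30 labels/s: frame 89921 → 00:49:57:11.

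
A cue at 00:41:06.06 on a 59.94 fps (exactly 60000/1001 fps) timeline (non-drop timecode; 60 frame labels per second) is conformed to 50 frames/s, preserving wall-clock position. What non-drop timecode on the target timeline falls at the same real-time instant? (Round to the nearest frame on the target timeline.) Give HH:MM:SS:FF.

00:41:08:28

Source frame index: (0×3600 + 41×60 + 6) × 60 + 6 = 147966.
Real time: 147966 / (60000/1001) = 24685661/10000 s.
Target frame: (24685661/10000) × (50) = 24685661/200 ≈ 123428.305 → 123428.
At 50 labels/s: frame 123428 → 00:41:08:28.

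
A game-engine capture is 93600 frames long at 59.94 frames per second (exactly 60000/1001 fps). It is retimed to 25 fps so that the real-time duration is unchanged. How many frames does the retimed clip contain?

39039 frames

Target frames = source frames × (target rate / source rate) = 93600 × (25)/(60000/1001) = 93600 × 1001/2400 = 39039.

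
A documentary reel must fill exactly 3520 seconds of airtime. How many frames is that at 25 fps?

Frames = 3520 × 25 = 88000.

88000 frames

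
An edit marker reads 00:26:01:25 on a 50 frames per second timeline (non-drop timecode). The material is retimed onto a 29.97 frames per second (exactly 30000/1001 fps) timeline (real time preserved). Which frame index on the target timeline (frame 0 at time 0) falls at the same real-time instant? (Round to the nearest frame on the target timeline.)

Source frame index: (0×3600 + 26×60 + 1) × 50 + 25 = 78075.
Real time: 78075 / (50) = 3123/2 s.
Target frame: (3123/2) × (30000/1001) = 46845000/1001 ≈ 46798.202 → 46798.

frame 46798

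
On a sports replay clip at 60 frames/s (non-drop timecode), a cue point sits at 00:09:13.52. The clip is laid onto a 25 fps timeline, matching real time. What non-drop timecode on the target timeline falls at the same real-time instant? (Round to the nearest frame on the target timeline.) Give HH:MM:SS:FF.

Source frame index: (0×3600 + 9×60 + 13) × 60 + 52 = 33232.
Real time: 33232 / (60) = 8308/15 s.
Target frame: (8308/15) × (25) = 41540/3 ≈ 13846.667 → 13847.
At 25 labels/s: frame 13847 → 00:09:13:22.

00:09:13:22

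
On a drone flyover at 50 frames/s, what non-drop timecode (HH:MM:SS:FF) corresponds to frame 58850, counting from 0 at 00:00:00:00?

58850 ÷ 50 = 1177 full seconds, remainder 0 frames.
1177 s = 0 h 19 min 37 s.
Timecode: 00:19:37:00.

00:19:37:00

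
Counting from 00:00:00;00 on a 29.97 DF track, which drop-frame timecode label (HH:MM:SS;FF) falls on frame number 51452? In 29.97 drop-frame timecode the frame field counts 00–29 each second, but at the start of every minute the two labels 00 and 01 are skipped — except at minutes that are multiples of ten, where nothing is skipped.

Each 10-minute DF block holds 10 × 60 × 30 − 9 × 2 = 17982 frames. 51452 ÷ 17982 → 2 full blocks, remainder 15488.
Within the partial block the first minute is 1800 frames and each further minute 1798, so 8 further minute boundaries passed. Total skipped labels = 18 × 2 + 2 × 8 = 52.
Non-drop label index = 51452 + 52 = 51504; at 30 labels/s that is 00:28:36:24, i.e. DF 00:28:36;24.

00:28:36;24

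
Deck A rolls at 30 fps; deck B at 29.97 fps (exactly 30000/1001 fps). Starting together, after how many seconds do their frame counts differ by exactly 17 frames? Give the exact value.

17017/30 seconds

The gap grows by |30000/1001 − 30| = 30/1001 frames per second.
Time for a 17-frame gap: 17 ÷ (30/1001) = 17017/30 s.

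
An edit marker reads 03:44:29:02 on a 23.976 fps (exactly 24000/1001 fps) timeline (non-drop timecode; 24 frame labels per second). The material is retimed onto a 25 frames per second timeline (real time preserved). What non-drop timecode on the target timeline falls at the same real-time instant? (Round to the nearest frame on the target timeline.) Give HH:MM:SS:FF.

Source frame index: (3×3600 + 44×60 + 29) × 24 + 2 = 323258.
Real time: 323258 / (24000/1001) = 161790629/12000 s.
Target frame: (161790629/12000) × (25) = 161790629/480 ≈ 337063.810 → 337064.
At 25 labels/s: frame 337064 → 03:44:42:14.

03:44:42:14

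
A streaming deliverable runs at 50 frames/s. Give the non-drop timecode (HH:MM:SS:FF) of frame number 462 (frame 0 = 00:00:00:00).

00:00:09:12

462 ÷ 50 = 9 full seconds, remainder 12 frames.
9 s = 0 h 0 min 9 s.
Timecode: 00:00:09:12.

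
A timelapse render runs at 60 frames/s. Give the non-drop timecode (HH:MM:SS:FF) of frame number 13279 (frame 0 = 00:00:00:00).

00:03:41:19

13279 ÷ 60 = 221 full seconds, remainder 19 frames.
221 s = 0 h 3 min 41 s.
Timecode: 00:03:41:19.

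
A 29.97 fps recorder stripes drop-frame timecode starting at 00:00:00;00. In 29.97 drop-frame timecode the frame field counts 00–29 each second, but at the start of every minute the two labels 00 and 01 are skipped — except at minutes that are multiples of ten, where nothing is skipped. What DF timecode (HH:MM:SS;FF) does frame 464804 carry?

04:18:29;00

Ten DF minutes hold 17982 frames, so frame 464804 lies in block 25 (frames 449550–467531) with 15254 frames into that block.
The block's first minute is 1800 frames and the rest 1798 each; 15254 frames reaches minute 8, so 25 × 18 + 8 × 2 = 466 labels have been skipped so far.
Adding those back, label number 464804 + 466 = 465270 at 30 labels/s is 15509 s + 0 f = 4 h 18 min 29 s frame 0, i.e. 04:18:29;00.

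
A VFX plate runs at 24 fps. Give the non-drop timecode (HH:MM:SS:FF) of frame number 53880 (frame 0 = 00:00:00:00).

00:37:25:00

53880 ÷ 24 = 2245 full seconds, remainder 0 frames.
2245 s = 0 h 37 min 25 s.
Timecode: 00:37:25:00.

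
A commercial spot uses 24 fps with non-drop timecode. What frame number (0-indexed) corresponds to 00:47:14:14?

Total seconds to the label: (0 × 3600 + 47 × 60 + 14) = 2834.
Frame index = 2834 × 24 + 14 = 68030.

68030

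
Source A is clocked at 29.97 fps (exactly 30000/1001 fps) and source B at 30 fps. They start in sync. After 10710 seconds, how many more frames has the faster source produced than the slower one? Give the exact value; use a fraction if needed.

A emits 30000/1001 × 10710 = 45900000/143 frames; B emits 30 × 10710 = 321300.
Difference = 45900/143 frames (≈ 320.9790); B is ahead of A.

45900/143 frames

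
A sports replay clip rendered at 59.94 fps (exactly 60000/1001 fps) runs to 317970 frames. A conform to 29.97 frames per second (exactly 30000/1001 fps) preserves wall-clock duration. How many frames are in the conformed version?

Target frames = source frames × (target rate / source rate) = 317970 × (30000/1001)/(60000/1001) = 317970 × 1/2 = 158985.

158985 frames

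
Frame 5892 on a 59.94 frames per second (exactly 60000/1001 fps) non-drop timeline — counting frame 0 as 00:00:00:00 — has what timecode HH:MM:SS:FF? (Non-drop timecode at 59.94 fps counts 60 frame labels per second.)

5892 ÷ 60 = 98 full seconds, remainder 12 frames.
98 s = 0 h 1 min 38 s.
Timecode: 00:01:38:12.

00:01:38:12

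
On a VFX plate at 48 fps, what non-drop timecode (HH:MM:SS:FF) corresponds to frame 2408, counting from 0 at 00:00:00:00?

2408 ÷ 48 = 50 full seconds, remainder 8 frames.
50 s = 0 h 0 min 50 s.
Timecode: 00:00:50:08.

00:00:50:08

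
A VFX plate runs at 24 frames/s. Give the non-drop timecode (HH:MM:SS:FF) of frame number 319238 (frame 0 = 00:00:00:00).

319238 ÷ 24 = 13301 full seconds, remainder 14 frames.
13301 s = 3 h 41 min 41 s.
Timecode: 03:41:41:14.

03:41:41:14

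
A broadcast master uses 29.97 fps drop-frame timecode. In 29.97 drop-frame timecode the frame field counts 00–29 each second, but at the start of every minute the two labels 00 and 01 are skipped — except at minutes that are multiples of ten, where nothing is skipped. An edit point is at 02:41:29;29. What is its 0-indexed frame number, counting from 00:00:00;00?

As if non-drop at 30 labels/s: (2 × 3600 + 41 × 60 + 29) × 30 + 29 = 290699.
Minute boundaries passed: 161; those not divisible by 10: 161 − 16 = 145; dropped labels = 2 × 145 = 290.
Actual frame index = 290699 − 290 = 290409.

290409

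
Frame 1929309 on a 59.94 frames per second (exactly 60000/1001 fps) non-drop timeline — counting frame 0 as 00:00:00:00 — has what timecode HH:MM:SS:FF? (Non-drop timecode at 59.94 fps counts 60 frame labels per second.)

1929309 ÷ 60 = 32155 full seconds, remainder 9 frames.
32155 s = 8 h 55 min 55 s.
Timecode: 08:55:55:09.

08:55:55:09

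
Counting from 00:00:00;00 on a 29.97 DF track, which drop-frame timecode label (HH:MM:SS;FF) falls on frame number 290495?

02:41:32;25

Each 10-minute DF block holds 10 × 60 × 30 − 9 × 2 = 17982 frames. 290495 ÷ 17982 → 16 full blocks, remainder 2783.
Within the partial block the first minute is 1800 frames and each further minute 1798, so 1 further minute boundary passed. Total skipped labels = 18 × 16 + 2 × 1 = 290.
Non-drop label index = 290495 + 290 = 290785; at 30 labels/s that is 02:41:32:25, i.e. DF 02:41:32;25.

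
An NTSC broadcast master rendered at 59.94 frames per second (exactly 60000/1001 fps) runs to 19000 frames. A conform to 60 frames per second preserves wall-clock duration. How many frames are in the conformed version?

19019 frames

Target frames = source frames × (target rate / source rate) = 19000 × (60)/(60000/1001) = 19000 × 1001/1000 = 19019.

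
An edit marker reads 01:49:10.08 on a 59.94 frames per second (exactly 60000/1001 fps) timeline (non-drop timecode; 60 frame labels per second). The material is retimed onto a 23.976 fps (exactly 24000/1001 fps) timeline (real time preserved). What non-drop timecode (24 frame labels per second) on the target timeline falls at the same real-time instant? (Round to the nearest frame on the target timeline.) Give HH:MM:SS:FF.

Source frame index: (1×3600 + 49×60 + 10) × 60 + 8 = 393008.
Real time: 393008 / (60000/1001) = 24587563/3750 s.
Target frame: (24587563/3750) × (24000/1001) = 786016/5 ≈ 157203.200 → 157203.
At 24 labels/s: frame 157203 → 01:49:10:03.

01:49:10:03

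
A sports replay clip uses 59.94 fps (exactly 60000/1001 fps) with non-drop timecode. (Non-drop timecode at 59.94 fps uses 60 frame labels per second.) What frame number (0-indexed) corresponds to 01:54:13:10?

frame 411190

Total seconds to the label: (1 × 3600 + 54 × 60 + 13) = 6853.
Frame index = 6853 × 60 + 10 = 411190.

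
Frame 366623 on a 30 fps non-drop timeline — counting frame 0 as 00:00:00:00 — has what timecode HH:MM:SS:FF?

03:23:40:23

366623 ÷ 30 = 12220 full seconds, remainder 23 frames.
12220 s = 3 h 23 min 40 s.
Timecode: 03:23:40:23.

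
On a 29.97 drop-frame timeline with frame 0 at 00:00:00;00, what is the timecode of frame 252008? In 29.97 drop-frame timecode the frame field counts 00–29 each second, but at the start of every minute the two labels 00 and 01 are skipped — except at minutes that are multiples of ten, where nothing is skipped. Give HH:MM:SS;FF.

Each 10-minute DF block holds 10 × 60 × 30 − 9 × 2 = 17982 frames. 252008 ÷ 17982 → 14 full blocks, remainder 260.
Within the partial block the first minute is 1800 frames and each further minute 1798, so 0 further minute boundaries passed. Total skipped labels = 18 × 14 + 2 × 0 = 252.
Non-drop label index = 252008 + 252 = 252260; at 30 labels/s that is 02:20:08:20, i.e. DF 02:20:08;20.

02:20:08;20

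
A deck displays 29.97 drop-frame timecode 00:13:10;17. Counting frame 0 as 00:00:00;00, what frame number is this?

Complete 10-minute blocks: 1, each 17982 frames → 17982.
Remaining 3 whole minutes in the current block: 1800 + 2 × 1798 = 5396 frames.
Within the current minute: 10 × 30 + 17 − 2 = 315 (labels ;00/;01 skipped at this minute). Total = 17982 + 5396 + 315 = 23693.

23693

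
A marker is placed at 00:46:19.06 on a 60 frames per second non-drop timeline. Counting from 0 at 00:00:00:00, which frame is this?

Total seconds to the label: (0 × 3600 + 46 × 60 + 19) = 2779.
Frame index = 2779 × 60 + 6 = 166746.

frame 166746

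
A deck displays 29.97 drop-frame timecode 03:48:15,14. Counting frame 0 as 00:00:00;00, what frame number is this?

410452

Complete 10-minute blocks: 22, each 17982 frames → 395604.
Remaining 8 whole minutes in the current block: 1800 + 7 × 1798 = 14386 frames.
Within the current minute: 15 × 30 + 14 − 2 = 462 (labels ;00/;01 skipped at this minute). Total = 395604 + 14386 + 462 = 410452.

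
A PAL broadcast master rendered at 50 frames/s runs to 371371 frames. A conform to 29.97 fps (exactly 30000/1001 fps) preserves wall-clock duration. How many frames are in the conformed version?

222600 frames

Target frames = source frames × (target rate / source rate) = 371371 × (30000/1001)/(50) = 371371 × 600/1001 = 222600.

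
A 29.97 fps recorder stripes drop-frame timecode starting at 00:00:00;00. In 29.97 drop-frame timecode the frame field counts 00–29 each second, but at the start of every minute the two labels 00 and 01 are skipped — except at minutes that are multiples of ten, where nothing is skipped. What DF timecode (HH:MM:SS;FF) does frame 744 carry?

00:00:24;24

Each 10-minute DF block holds 10 × 60 × 30 − 9 × 2 = 17982 frames. 744 ÷ 17982 → 0 full blocks, remainder 744.
Within the partial block the first minute is 1800 frames and each further minute 1798, so 0 further minute boundaries passed. Total skipped labels = 18 × 0 + 2 × 0 = 0.
Non-drop label index = 744 + 0 = 744; at 30 labels/s that is 00:00:24:24, i.e. DF 00:00:24;24.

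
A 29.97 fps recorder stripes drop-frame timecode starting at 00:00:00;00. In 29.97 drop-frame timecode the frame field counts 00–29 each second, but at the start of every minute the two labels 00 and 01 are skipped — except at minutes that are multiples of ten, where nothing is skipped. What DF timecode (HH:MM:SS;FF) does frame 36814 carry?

00:20:28;10

Ten DF minutes hold 17982 frames, so frame 36814 lies in block 2 (frames 35964–53945) with 850 frames into that block.
The block's first minute is 1800 frames and the rest 1798 each; 850 frames reaches minute 0, so 2 × 18 + 0 × 2 = 36 labels have been skipped so far.
Adding those back, label number 36814 + 36 = 36850 at 30 labels/s is 1228 s + 10 f = 0 h 20 min 28 s frame 10, i.e. 00:20:28;10.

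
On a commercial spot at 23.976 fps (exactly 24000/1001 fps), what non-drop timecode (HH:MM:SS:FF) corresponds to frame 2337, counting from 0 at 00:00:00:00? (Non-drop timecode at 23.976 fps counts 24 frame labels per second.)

2337 ÷ 24 = 97 full seconds, remainder 9 frames.
97 s = 0 h 1 min 37 s.
Timecode: 00:01:37:09.

00:01:37:09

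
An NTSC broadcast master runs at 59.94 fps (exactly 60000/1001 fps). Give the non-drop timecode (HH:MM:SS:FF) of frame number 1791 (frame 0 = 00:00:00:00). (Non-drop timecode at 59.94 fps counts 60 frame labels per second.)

1791 ÷ 60 = 29 full seconds, remainder 51 frames.
29 s = 0 h 0 min 29 s.
Timecode: 00:00:29:51.

00:00:29:51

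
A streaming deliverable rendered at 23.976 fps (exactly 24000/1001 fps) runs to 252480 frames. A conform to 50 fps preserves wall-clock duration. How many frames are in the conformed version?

Target frames = source frames × (target rate / source rate) = 252480 × (50)/(24000/1001) = 252480 × 1001/480 = 526526.

526526 frames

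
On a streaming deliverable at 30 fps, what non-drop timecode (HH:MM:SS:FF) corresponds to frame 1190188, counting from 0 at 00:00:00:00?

1190188 ÷ 30 = 39672 full seconds, remainder 28 frames.
39672 s = 11 h 1 min 12 s.
Timecode: 11:01:12:28.

11:01:12:28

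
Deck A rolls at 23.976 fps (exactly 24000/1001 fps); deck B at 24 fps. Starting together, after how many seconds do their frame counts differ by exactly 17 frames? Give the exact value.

17017/24 seconds

The gap grows by |24 − 24000/1001| = 24/1001 frames per second.
Time for a 17-frame gap: 17 ÷ (24/1001) = 17017/24 s.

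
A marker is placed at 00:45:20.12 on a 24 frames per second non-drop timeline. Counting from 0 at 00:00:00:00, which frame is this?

Total seconds to the label: (0 × 3600 + 45 × 60 + 20) = 2720.
Frame index = 2720 × 24 + 12 = 65292.

65292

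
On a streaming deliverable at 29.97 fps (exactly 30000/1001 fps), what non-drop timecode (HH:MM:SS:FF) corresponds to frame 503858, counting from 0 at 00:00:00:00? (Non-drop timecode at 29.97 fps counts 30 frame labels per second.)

04:39:55:08

503858 ÷ 30 = 16795 full seconds, remainder 8 frames.
16795 s = 4 h 39 min 55 s.
Timecode: 04:39:55:08.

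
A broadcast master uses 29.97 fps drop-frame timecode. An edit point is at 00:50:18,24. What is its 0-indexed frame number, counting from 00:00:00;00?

As if non-drop at 30 labels/s: (0 × 3600 + 50 × 60 + 18) × 30 + 24 = 90564.
Minute boundaries passed: 50; those not divisible by 10: 50 − 5 = 45; dropped labels = 2 × 45 = 90.
Actual frame index = 90564 − 90 = 90474.

90474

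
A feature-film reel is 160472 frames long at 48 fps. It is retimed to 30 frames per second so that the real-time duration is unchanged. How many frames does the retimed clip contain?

Target frames = source frames × (target rate / source rate) = 160472 × (30)/(48) = 160472 × 5/8 = 100295.

100295 frames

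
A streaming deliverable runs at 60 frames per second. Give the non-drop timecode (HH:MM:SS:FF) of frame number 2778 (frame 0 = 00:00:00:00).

00:00:46:18

2778 ÷ 60 = 46 full seconds, remainder 18 frames.
46 s = 0 h 0 min 46 s.
Timecode: 00:00:46:18.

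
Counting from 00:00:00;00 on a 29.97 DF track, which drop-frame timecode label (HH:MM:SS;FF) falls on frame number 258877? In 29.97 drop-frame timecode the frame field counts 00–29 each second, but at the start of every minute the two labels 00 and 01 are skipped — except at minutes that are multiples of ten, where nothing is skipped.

02:23:57;25

Each 10-minute DF block holds 10 × 60 × 30 − 9 × 2 = 17982 frames. 258877 ÷ 17982 → 14 full blocks, remainder 7129.
Within the partial block the first minute is 1800 frames and each further minute 1798, so 3 further minute boundaries passed. Total skipped labels = 18 × 14 + 2 × 3 = 258.
Non-drop label index = 258877 + 258 = 259135; at 30 labels/s that is 02:23:57:25, i.e. DF 02:23:57;25.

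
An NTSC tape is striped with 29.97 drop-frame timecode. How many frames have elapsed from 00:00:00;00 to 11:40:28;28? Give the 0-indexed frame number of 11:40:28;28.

Complete 10-minute blocks: 70, each 17982 frames → 1258740.
Remaining 0 whole minutes in the current block: 0 frames.
Within the current minute: 28 × 30 + 28 = 868. Total = 1258740 + 0 + 868 = 1259608.

1259608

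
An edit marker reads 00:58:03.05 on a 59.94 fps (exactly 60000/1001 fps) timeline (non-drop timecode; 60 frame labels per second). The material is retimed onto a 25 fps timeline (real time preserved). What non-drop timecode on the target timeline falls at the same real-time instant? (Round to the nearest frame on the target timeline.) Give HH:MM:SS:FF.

00:58:06:14

Source frame index: (0×3600 + 58×60 + 3) × 60 + 5 = 208985.
Real time: 208985 / (60000/1001) = 41838797/12000 s.
Target frame: (41838797/12000) × (25) = 41838797/480 ≈ 87164.160 → 87164.
At 25 labels/s: frame 87164 → 00:58:06:14.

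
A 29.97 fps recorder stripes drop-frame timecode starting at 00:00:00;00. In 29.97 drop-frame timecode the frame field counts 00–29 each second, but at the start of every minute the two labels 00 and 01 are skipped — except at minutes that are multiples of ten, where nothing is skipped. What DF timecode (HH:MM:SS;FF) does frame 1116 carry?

Ten DF minutes hold 17982 frames, so frame 1116 lies in block 0 (frames 0–17981) with 1116 frames into that block.
The block's first minute is 1800 frames and the rest 1798 each; 1116 frames reaches minute 0, so 0 × 18 + 0 × 2 = 0 labels have been skipped so far.
Adding those back, label number 1116 + 0 = 1116 at 30 labels/s is 37 s + 6 f = 0 h 0 min 37 s frame 6, i.e. 00:00:37;06.

00:00:37;06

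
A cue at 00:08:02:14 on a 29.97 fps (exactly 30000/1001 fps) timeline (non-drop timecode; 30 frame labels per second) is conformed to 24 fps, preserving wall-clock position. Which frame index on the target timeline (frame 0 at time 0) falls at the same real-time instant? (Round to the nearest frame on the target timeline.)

Source frame index: (0×3600 + 8×60 + 2) × 30 + 14 = 14474.
Real time: 14474 / (30000/1001) = 7244237/15000 s.
Target frame: (7244237/15000) × (24) = 7244237/625 ≈ 11590.779 → 11591.

frame 11591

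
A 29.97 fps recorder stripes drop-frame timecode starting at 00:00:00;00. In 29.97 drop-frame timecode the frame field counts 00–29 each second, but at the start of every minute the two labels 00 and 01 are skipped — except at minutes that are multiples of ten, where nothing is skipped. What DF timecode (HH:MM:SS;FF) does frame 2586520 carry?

Ten DF minutes hold 17982 frames, so frame 2586520 lies in block 143 (frames 2571426–2589407) with 15094 frames into that block.
The block's first minute is 1800 frames and the rest 1798 each; 15094 frames reaches minute 8, so 143 × 18 + 8 × 2 = 2590 labels have been skipped so far.
Adding those back, label number 2586520 + 2590 = 2589110 at 30 labels/s is 86303 s + 20 f = 23 h 58 min 23 s frame 20, i.e. 23:58:23;20.

23:58:23;20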